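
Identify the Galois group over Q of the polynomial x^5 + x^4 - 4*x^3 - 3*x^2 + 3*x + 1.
C_5

The polynomial f is an irreducible quintic over Q, so G = Gal(f/Q) is a transitive subgroup of S_5: one of C_5 (5T1, order 5), D_5 (5T2, order 10), F_20 (5T3, order 20), A_5 (5T4, order 60) or S_5 (5T5, order 120). The discriminant of f is 14641 = 121^2, a perfect square, so G is contained in A_5. The transitive groups of degree 5 contained in A_5 are: C_5 (5T1, order 5), D_5 (5T2, order 10), A_5 (5T4, order 60). By Dedekind's theorem, for a prime p not dividing disc(f) the degrees of the irreducible factors of f mod p form the cycle type of an element of G. Factoring f modulo the 14 such primes p <= 47 (skipping 11, which divides the discriminant), each new pattern first appears at: mod 2: f = (x^5 + x^4 + x^2 + x + 1), pattern 5; mod 23: f = (x + 9)(x + 12)(x + 13)(x + 17)(x + 19), pattern 1+1+1+1+1. No other pattern occurs in this range, so the set of observed cycle types is {5, 1+1+1+1+1}. The candidates containing elements of all these cycle types are C_5 (5T1) of order 5, D_5 (5T2) of order 10, A_5 (5T4) of order 60; the others are excluded. The observed types are precisely the cycle types that occur in C_5 (5T1). Each of the other remaining candidates has further cycle types, and by the Chebotarev density theorem the matching factorization patterns would occur for a proportion of primes equal to their share of the group: D_5 (5T2) additionally contains elements of type 2+2+1 (5 of its 10 elements, about 50% of primes); A_5 (5T4) additionally contains elements of type 3+1+1, 2+2+1 (35 of its 60 elements, about 58% of primes). None of the 14 primes tested shows any such pattern (for each of these groups the chance of that is below 10^-4), which rules them out. Hence G = C_5 (5T1), of order 5.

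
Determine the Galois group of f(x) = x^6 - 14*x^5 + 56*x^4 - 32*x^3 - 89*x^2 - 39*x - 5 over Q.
The polynomial f is an irreducible sextic over Q, so G = Gal(f/Q) is one of the 16 transitive subgroups 6T1, ..., 6T16 of S_6. The discriminant of f is 30991489 = 5567^2, a perfect square, so G is contained in A_6. The transitive groups of degree 6 contained in A_6 are: A_4 (6T4, order 12), S_4 (6T7, order 24), (C_3 x C_3) : C_4 (6T10, order 36), PSL(2,5) (6T12, order 60), A_6 (6T15, order 360). By Dedekind's theorem, for a prime p not dividing disc(f) the degrees of the irreducible factors of f mod p form the cycle type of an element of G. Factoring f modulo the 21 such primes p <= 79 (skipping 19, which divides the discriminant), each new pattern first appears at: mod 2: f = (x + 1)(x^5 + x^4 + x^3 + x^2 + 1), pattern 5+1; mod 7: f = (x^3 + 2x^2 + 4x + 5)(x^3 + 5x^2 + 6), pattern 3+3; mod 61: f = (x + 59)(x + 60)(x^2 + 23x + 32)(x^2 + 27x + 39), pattern 2+2+1+1. No other pattern occurs in this range, so the set of observed cycle types is {5+1, 3+3, 2+2+1+1}. The candidates containing elements of all these cycle types are PSL(2,5) (6T12) of order 60, A_6 (6T15) of order 360; the others are excluded. The observed types are precisely the cycle types that occur in PSL(2,5) (6T12) (apart from the identity). Each of the other remaining candidates has further cycle types, and by the Chebotarev density theorem the matching factorization patterns would occur for a proportion of primes equal to their share of the group: A_6 (6T15) additionally contains elements of type 4+2, 3+1+1+1 (130 of its 360 elements, about 36% of primes). None of the 21 primes tested shows any such pattern (for each of these groups the chance of that is below 10^-4), which rules them out. Hence G = PSL(2,5) (6T12), of order 60.

PSL(2,5), A_5 acting on 6 points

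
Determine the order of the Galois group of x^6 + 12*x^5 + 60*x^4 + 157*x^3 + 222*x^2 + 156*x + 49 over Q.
18

The degree of the splitting field over Q equals the order of the Galois group, so first determine the group. The polynomial f is an irreducible sextic over Q, so G = Gal(f/Q) is one of the 16 transitive subgroups 6T1, ..., 6T16 of S_6. The discriminant of f is -1162261467, which is not a perfect square, so G is not contained in A_6. The transitive groups of degree 6 not contained in A_6 are: C_6 (6T1, order 6), S_3 (6T2, order 6), D_6 (6T3, order 12), C_3 x S_3 (6T5, order 18), A_4 x C_2 (6T6, order 24), S_4 (6T8, order 24), S_3 x S_3 (6T9, order 36), S_4 x C_2 (6T11, order 48), (S_3 x S_3) : C_2 (6T13, order 72), PGL(2,5) (6T14, order 120), S_6 (6T16, order 720). By Dedekind's theorem, for a prime p not dividing disc(f) the degrees of the irreducible factors of f mod p form the cycle type of an element of G. Factoring f modulo the 33 such primes p <= 139 (skipping 3, which divides the discriminant), each new pattern first appears at: mod 2: f = (x^6 + x^3 + 1), pattern 6; mod 7: f = (x)(x + 1)(x + 5)(x^3 + 6x^2 + 5x + 6), pattern 3+1+1+1; mod 17: f = (x^2 + 11)(x^2 + 2x + 15)(x^2 + 10x + 14), pattern 2+2+2; mod 19: f = (x^3 + 6x^2 + 12x + 3)(x^3 + 6x^2 + 12x + 10), pattern 3+3; mod 73: f = (x + 29)(x + 37)(x + 51)(x + 52)(x + 63)(x + 72), pattern 1+1+1+1+1+1. No other pattern occurs in this range, so the set of observed cycle types is {6, 3+1+1+1, 2+2+2, 3+3, 1+1+1+1+1+1}. The candidates containing elements of all these cycle types are C_3 x S_3 (6T5) of order 18, S_3 x S_3 (6T9) of order 36, (S_3 x S_3) : C_2 (6T13) of order 72, S_6 (6T16) of order 720; the others are excluded. The observed types are precisely the cycle types that occur in C_3 x S_3 (6T5). Each of the other remaining candidates has further cycle types, and by the Chebotarev density theorem the matching factorization patterns would occur for a proportion of primes equal to their share of the group: S_3 x S_3 (6T9) additionally contains elements of type 2+2+1+1 (9 of its 36 elements, about 25% of primes); (S_3 x S_3) : C_2 (6T13) additionally contains elements of type 4+2, 3+2+1, 2+2+1+1, 2+1+1+1+1 (45 of its 72 elements, about 62% of primes); S_6 (6T16) additionally contains elements of type 5+1, 4+2, 4+1+1, 3+2+1, 2+2+1+1, 2+1+1+1+1 (504 of its 720 elements, about 70% of primes). None of the 33 primes tested shows any such pattern (for each of these groups the chance of that is below 10^-4), which rules them out. Hence G = C_3 x S_3 (6T5), of order 18. The Galois group C_3 x S_3 (6T5) has order 18, so the splitting field has degree 18 over Q.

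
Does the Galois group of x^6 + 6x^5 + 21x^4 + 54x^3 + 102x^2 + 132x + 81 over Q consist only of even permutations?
No

The polynomial is irreducible of degree 6 over Q. Its discriminant is -1024192512, which is not a perfect square. A Galois group lies in the alternating group exactly when the discriminant is a square in Q, so the Galois group (PGL(2,5)) is not contained in A_6.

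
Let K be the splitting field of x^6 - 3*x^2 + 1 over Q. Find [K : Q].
The degree of the splitting field over Q equals the order of the Galois group, so first determine the group. The polynomial f is an irreducible sextic over Q, so G = Gal(f/Q) is one of the 16 transitive subgroups 6T1, ..., 6T16 of S_6. The discriminant of f is -419904, which is not a perfect square, so G is not contained in A_6. The transitive groups of degree 6 not contained in A_6 are: C_6 (6T1, order 6), S_3 (6T2, order 6), D_6 (6T3, order 12), C_3 x S_3 (6T5, order 18), A_4 x C_2 (6T6, order 24), S_4 (6T8, order 24), S_3 x S_3 (6T9, order 36), S_4 x C_2 (6T11, order 48), (S_3 x S_3) : C_2 (6T13, order 72), PGL(2,5) (6T14, order 120), S_6 (6T16, order 720). By Dedekind's theorem, for a prime p not dividing disc(f) the degrees of the irreducible factors of f mod p form the cycle type of an element of G. Factoring f modulo the 33 such primes p <= 149 (skipping 2, 3, which divide the discriminant), each new pattern first appears at: mod 5: f = (x^3 + 2x^2 + 2x + 3)(x^3 + 3x^2 + 2x + 2), pattern 3+3; mod 7: f = (x^6 + 4x^2 + 1), pattern 6; mod 17: f = (x + 8)(x + 9)(x^2 + 3)(x^2 + 10), pattern 2+2+1+1; mod 19: f = (x + 3)(x + 8)(x + 11)(x + 16)(x^2 + 16), pattern 2+1+1+1+1; mod 71: f = (x^2 + 16)(x^2 + 25)(x^2 + 30), pattern 2+2+2. No other pattern occurs in this range, so the set of observed cycle types is {3+3, 6, 2+2+1+1, 2+1+1+1+1, 2+2+2}. The candidates containing elements of all these cycle types are A_4 x C_2 (6T6) of order 24, S_4 x C_2 (6T11) of order 48, (S_3 x S_3) : C_2 (6T13) of order 72, S_6 (6T16) of order 720; the others are excluded. The observed types are precisely the cycle types that occur in A_4 x C_2 (6T6) (apart from the identity). Each of the other remaining candidates has further cycle types, and by the Chebotarev density theorem the matching factorization patterns would occur for a proportion of primes equal to their share of the group: S_4 x C_2 (6T11) additionally contains elements of type 4+2, 4+1+1 (12 of its 48 elements, about 25% of primes); (S_3 x S_3) : C_2 (6T13) additionally contains elements of type 4+2, 3+2+1, 3+1+1+1 (34 of its 72 elements, about 47% of primes); S_6 (6T16) additionally contains elements of type 5+1, 4+2, 4+1+1, 3+2+1, 3+1+1+1 (484 of its 720 elements, about 67% of primes). None of the 33 primes tested shows any such pattern (for each of these groups the chance of that is below 10^-4), which rules them out. Hence G = A_4 x C_2 (6T6), of order 24. The Galois group A_4 x C_2 (6T6) has order 24, so the splitting field has degree 24 over Q.

24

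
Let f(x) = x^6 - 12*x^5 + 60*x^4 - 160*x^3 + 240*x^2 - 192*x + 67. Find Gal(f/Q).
The polynomial f is an irreducible sextic over Q, so G = Gal(f/Q) is one of the 16 transitive subgroups 6T1, ..., 6T16 of S_6. The discriminant of f is -11337408, which is not a perfect square, so G is not contained in A_6. The transitive groups of degree 6 not contained in A_6 are: C_6 (6T1, order 6), S_3 (6T2, order 6), D_6 (6T3, order 12), C_3 x S_3 (6T5, order 18), A_4 x C_2 (6T6, order 24), S_4 (6T8, order 24), S_3 x S_3 (6T9, order 36), S_4 x C_2 (6T11, order 48), (S_3 x S_3) : C_2 (6T13, order 72), PGL(2,5) (6T14, order 120), S_6 (6T16, order 720). By Dedekind's theorem, for a prime p not dividing disc(f) the degrees of the irreducible factors of f mod p form the cycle type of an element of G. Factoring f modulo the 23 such primes p <= 97 (skipping 2, 3, which divide the discriminant), each new pattern first appears at: mod 5: f = (x^2 + 3)(x^2 + x + 1)(x^2 + 2x + 4), pattern 2+2+2; mod 7: f = (x^3 + x^2 + 5x + 1)(x^3 + x^2 + 5x + 4), pattern 3+3; mod 61: f = (x + 1)(x + 17)(x + 20)(x + 37)(x + 40)(x + 56), pattern 1+1+1+1+1+1. No other pattern occurs in this range, so the set of observed cycle types is {2+2+2, 3+3, 1+1+1+1+1+1}. The candidates containing elements of all these cycle types are C_6 (6T1) of order 6, S_3 (6T2) of order 6, D_6 (6T3) of order 12, C_3 x S_3 (6T5) of order 18, A_4 x C_2 (6T6) of order 24, S_4 (6T8) of order 24, S_3 x S_3 (6T9) of order 36, S_4 x C_2 (6T11) of order 48, (S_3 x S_3) : C_2 (6T13) of order 72, PGL(2,5) (6T14) of order 120, S_6 (6T16) of order 720; the others are excluded. The observed types are precisely the cycle types that occur in S_3 (6T2). Each of the other remaining candidates has further cycle types, and by the Chebotarev density theorem the matching factorization patterns would occur for a proportion of primes equal to their share of the group: C_6 (6T1) additionally contains elements of type 6 (2 of its 6 elements, about 33% of primes); D_6 (6T3) additionally contains elements of type 6, 2+2+1+1 (5 of its 12 elements, about 42% of primes); C_3 x S_3 (6T5) additionally contains elements of type 6, 3+1+1+1 (10 of its 18 elements, about 56% of primes); A_4 x C_2 (6T6) additionally contains elements of type 6, 2+2+1+1, 2+1+1+1+1 (14 of its 24 elements, about 58% of primes); S_4 (6T8) additionally contains elements of type 4+1+1, 2+2+1+1 (9 of its 24 elements, about 38% of primes); S_3 x S_3 (6T9) additionally contains elements of type 6, 3+1+1+1, 2+2+1+1 (25 of its 36 elements, about 69% of primes); S_4 x C_2 (6T11) additionally contains elements of type 6, 4+2, 4+1+1, 2+2+1+1, 2+1+1+1+1 (32 of its 48 elements, about 67% of primes); (S_3 x S_3) : C_2 (6T13) additionally contains elements of type 6, 4+2, 3+2+1, 3+1+1+1, 2+2+1+1, 2+1+1+1+1 (61 of its 72 elements, about 85% of primes); PGL(2,5) (6T14) additionally contains elements of type 6, 5+1, 4+1+1, 2+2+1+1 (89 of its 120 elements, about 74% of primes); S_6 (6T16) additionally contains elements of type 6, 5+1, 4+2, 4+1+1, 3+2+1, 3+1+1+1, 2+2+1+1, 2+1+1+1+1 (664 of its 720 elements, about 92% of primes). None of the 23 primes tested shows any such pattern (for each of these groups the chance of that is below 10^-4), which rules them out. Hence G = S_3 (6T2), of order 6.

S_3, S_3 acting on 6 points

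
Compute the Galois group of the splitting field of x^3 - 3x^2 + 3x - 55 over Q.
The polynomial is an irreducible cubic over Q and its discriminant is -78732, which is not a perfect square. For an irreducible cubic, a non-square discriminant gives Galois group S_3.

S_3 (order 6)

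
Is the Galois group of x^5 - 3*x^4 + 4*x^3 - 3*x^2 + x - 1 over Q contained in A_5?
The polynomial is irreducible of degree 5 over Q. Its discriminant is 2209 = 47^2, a perfect square. A Galois group lies in the alternating group exactly when the discriminant is a square in Q, so the Galois group (D_5) is contained in A_5.

Yes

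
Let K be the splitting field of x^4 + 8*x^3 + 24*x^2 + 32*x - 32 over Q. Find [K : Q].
The degree of the splitting field over Q equals the order of the Galois group, so first determine the group. The polynomial is an irreducible quartic over Q and its discriminant is -28311552, which is not a perfect square, so the Galois group is not contained in A_4. The resolvent cubic y^3 - 24*y^2 + 384*y - 2048 has exactly one rational root, so the Galois group is C_4 or D_4. The quartic remains irreducible over Q(sqrt(disc)), so the group is D_4. The Galois group D_4 (4T3) has order 8, so the splitting field has degree 8 over Q.

8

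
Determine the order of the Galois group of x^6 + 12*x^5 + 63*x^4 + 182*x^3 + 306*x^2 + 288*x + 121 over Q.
120

The degree of the splitting field over Q equals the order of the Galois group, so first determine the group. The polynomial f is an irreducible sextic over Q, so G = Gal(f/Q) is one of the 16 transitive subgroups 6T1, ..., 6T16 of S_6. The discriminant of f is -16003008, which is not a perfect square, so G is not contained in A_6. The transitive groups of degree 6 not contained in A_6 are: C_6 (6T1, order 6), S_3 (6T2, order 6), D_6 (6T3, order 12), C_3 x S_3 (6T5, order 18), A_4 x C_2 (6T6, order 24), S_4 (6T8, order 24), S_3 x S_3 (6T9, order 36), S_4 x C_2 (6T11, order 48), (S_3 x S_3) : C_2 (6T13, order 72), PGL(2,5) (6T14, order 120), S_6 (6T16, order 720). By Dedekind's theorem, for a prime p not dividing disc(f) the degrees of the irreducible factors of f mod p form the cycle type of an element of G. Factoring f modulo the 21 such primes p <= 89 (skipping 2, 3, 7, which divide the discriminant), each new pattern first appears at: mod 5: f = (x^6 + 2x^5 + 3x^4 + 2x^3 + x^2 + 3x + 1), pattern 6; mod 11: f = (x)(x^5 + x^4 + 8x^3 + 6x^2 + 9x + 2), pattern 5+1; mod 13: f = (x + 3)(x + 7)(x^4 + 2x^3 + 9x^2 + 11x + 7), pattern 4+1+1; mod 23: f = (x + 5)(x + 9)(x^2 + 9x + 16)(x^2 + 12x + 14), pattern 2+2+1+1; mod 43: f = (x^3 + 25x^2 + 24x + 21)(x^3 + 30x^2 + 20x + 16), pattern 3+3; mod 61: f = (x^2 + 36x + 40)(x^2 + 47x + 41)(x^2 + 51x + 35), pattern 2+2+2. No other pattern occurs in this range, so the set of observed cycle types is {6, 5+1, 4+1+1, 2+2+1+1, 3+3, 2+2+2}. The candidates containing elements of all these cycle types are PGL(2,5) (6T14) of order 120, S_6 (6T16) of order 720; the others are excluded. The observed types are precisely the cycle types that occur in PGL(2,5) (6T14) (apart from the identity). Each of the other remaining candidates has further cycle types, and by the Chebotarev density theorem the matching factorization patterns would occur for a proportion of primes equal to their share of the group: S_6 (6T16) additionally contains elements of type 4+2, 3+2+1, 3+1+1+1, 2+1+1+1+1 (265 of its 720 elements, about 37% of primes). None of the 21 primes tested shows any such pattern (for each of these groups the chance of that is below 10^-4), which rules them out. Hence G = PGL(2,5) (6T14), of order 120. The Galois group PGL(2,5) (6T14) has order 120, so the splitting field has degree 120 over Q.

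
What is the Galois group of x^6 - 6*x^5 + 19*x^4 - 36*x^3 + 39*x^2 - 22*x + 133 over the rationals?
S_4 x C_2

The polynomial f is an irreducible sextic over Q, so G = Gal(f/Q) is one of the 16 transitive subgroups 6T1, ..., 6T16 of S_6. The discriminant of f is -1849378557919232, which is not a perfect square, so G is not contained in A_6. The transitive groups of degree 6 not contained in A_6 are: C_6 (6T1, order 6), S_3 (6T2, order 6), D_6 (6T3, order 12), C_3 x S_3 (6T5, order 18), A_4 x C_2 (6T6, order 24), S_4 (6T8, order 24), S_3 x S_3 (6T9, order 36), S_4 x C_2 (6T11, order 48), (S_3 x S_3) : C_2 (6T13, order 72), PGL(2,5) (6T14, order 120), S_6 (6T16, order 720). By Dedekind's theorem, for a prime p not dividing disc(f) the degrees of the irreducible factors of f mod p form the cycle type of an element of G. Factoring f modulo the 29 such primes p <= 127 (skipping 2, 29, which divide the discriminant), each new pattern first appears at: mod 3: f = (x^3 + x^2 + 2x + 1)(x^3 + 2x^2 + 1), pattern 3+3; mod 5: f = (x^6 + 4x^5 + 4x^4 + 4x^3 + 4x^2 + 3x + 3), pattern 6; mod 7: f = (x)(x + 5)(x^4 + 3x^3 + 4x^2 + 4), pattern 4+1+1; mod 17: f = (x + 6)(x + 9)(x^2 + 2x + 6)(x^2 + 11x + 14), pattern 2+2+1+1; mod 23: f = (x^2 + x + 8)(x^2 + 18x + 14)(x^2 + 21x + 17), pattern 2+2+2; mod 67: f = (x^2 + 65x + 57)(x^4 + 63x^3 + 21x^2 + 33x + 47), pattern 4+2; mod 127: f = (x + 6)(x + 46)(x + 79)(x + 119)(x^2 + 125x + 104), pattern 2+1+1+1+1. No other pattern occurs in this range, so the set of observed cycle types is {3+3, 6, 4+1+1, 2+2+1+1, 2+2+2, 4+2, 2+1+1+1+1}. The candidates containing elements of all these cycle types are S_4 x C_2 (6T11) of order 48, S_6 (6T16) of order 720; the others are excluded. The observed types are precisely the cycle types that occur in S_4 x C_2 (6T11) (apart from the identity). Each of the other remaining candidates has further cycle types, and by the Chebotarev density theorem the matching factorization patterns would occur for a proportion of primes equal to their share of the group: S_6 (6T16) additionally contains elements of type 5+1, 3+2+1, 3+1+1+1 (304 of its 720 elements, about 42% of primes). None of the 29 primes tested shows any such pattern (for each of these groups the chance of that is below 10^-4), which rules them out. Hence G = S_4 x C_2 (6T11), of order 48.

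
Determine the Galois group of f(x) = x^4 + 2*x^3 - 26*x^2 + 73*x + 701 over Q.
The polynomial is an irreducible quartic over Q and its discriminant is 9084453125, which is not a perfect square, so the Galois group is not contained in A_4. The resolvent cubic y^3 + 26*y^2 - 2658*y - 81037 has exactly one rational root, so the Galois group is C_4 or D_4. The quartic becomes reducible over Q(sqrt(disc)), so the group is C_4.

C_4, the cyclic group of order 4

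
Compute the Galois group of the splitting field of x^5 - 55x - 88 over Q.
The polynomial f is an irreducible quintic over Q, so G = Gal(f/Q) is a transitive subgroup of S_5: one of C_5 (5T1, order 5), D_5 (5T2, order 10), F_20 (5T3, order 20), A_5 (5T4, order 60) or S_5 (5T5, order 120). The discriminant of f is 58564000000 = 242000^2, a perfect square, so G is contained in A_5. The transitive groups of degree 5 contained in A_5 are: C_5 (5T1, order 5), D_5 (5T2, order 10), A_5 (5T4, order 60). By Dedekind's theorem, for a prime p not dividing disc(f) the degrees of the irreducible factors of f mod p form the cycle type of an element of G. Factoring f modulo the 3 such primes p <= 13 (skipping 2, 5, 11, which divide the discriminant), each new pattern first appears at: mod 3: f = (x^5 + 2x + 2), pattern 5; mod 13: f = (x + 5)(x + 7)(x^3 + x^2 + 5x + 9), pattern 3+1+1. No other pattern occurs in this range, so the set of observed cycle types is {5, 3+1+1}. Among the candidates above, the only group containing elements of all these cycle types is A_5 (5T4) — each of C_5 (5T1), D_5 (5T2) lacks at least one of them. Hence G = A_5 (5T4), of order 60.

A_5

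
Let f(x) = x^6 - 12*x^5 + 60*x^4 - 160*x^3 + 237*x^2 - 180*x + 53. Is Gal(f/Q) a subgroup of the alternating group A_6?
No

The polynomial is irreducible of degree 6 over Q. Its discriminant is -419904, which is not a perfect square. A Galois group lies in the alternating group exactly when the discriminant is a square in Q, so the Galois group (A_4 x C_2) is not contained in A_6.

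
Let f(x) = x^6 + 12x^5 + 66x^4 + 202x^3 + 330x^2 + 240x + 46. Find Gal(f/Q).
6T9: S_3 x S_3

The polynomial f is an irreducible sextic over Q, so G = Gal(f/Q) is one of the 16 transitive subgroups 6T1, ..., 6T16 of S_6. The discriminant of f is 14154124032, which is not a perfect square, so G is not contained in A_6. The transitive groups of degree 6 not contained in A_6 are: C_6 (6T1, order 6), S_3 (6T2, order 6), D_6 (6T3, order 12), C_3 x S_3 (6T5, order 18), A_4 x C_2 (6T6, order 24), S_4 (6T8, order 24), S_3 x S_3 (6T9, order 36), S_4 x C_2 (6T11, order 48), (S_3 x S_3) : C_2 (6T13, order 72), PGL(2,5) (6T14, order 120), S_6 (6T16, order 720). By Dedekind's theorem, for a prime p not dividing disc(f) the degrees of the irreducible factors of f mod p form the cycle type of an element of G. Factoring f modulo the 22 such primes p <= 97 (skipping 2, 3, 53, which divide the discriminant), each new pattern first appears at: mod 5: f = (x^6 + 2x^5 + x^4 + 2x^3 + 1), pattern 6; mod 11: f = (x + 1)(x + 5)(x^2 + x + 6)(x^2 + 5x + 3), pattern 2+2+1+1; mod 13: f = (x + 9)(x + 11)(x + 12)(x^3 + 6x^2 + 3x + 4), pattern 3+1+1+1; mod 31: f = (x^2 + 3x + 20)(x^2 + 11x + 4)(x^2 + 29x + 6), pattern 2+2+2; mod 97: f = (x^3 + 6x^2 + 45x + 61)(x^3 + 6x^2 + 82x + 58), pattern 3+3. No other pattern occurs in this range, so the set of observed cycle types is {6, 2+2+1+1, 3+1+1+1, 2+2+2, 3+3}. The candidates containing elements of all these cycle types are S_3 x S_3 (6T9) of order 36, (S_3 x S_3) : C_2 (6T13) of order 72, S_6 (6T16) of order 720; the others are excluded. The observed types are precisely the cycle types that occur in S_3 x S_3 (6T9) (apart from the identity). Each of the other remaining candidates has further cycle types, and by the Chebotarev density theorem the matching factorization patterns would occur for a proportion of primes equal to their share of the group: (S_3 x S_3) : C_2 (6T13) additionally contains elements of type 4+2, 3+2+1, 2+1+1+1+1 (36 of its 72 elements, about 50% of primes); S_6 (6T16) additionally contains elements of type 5+1, 4+2, 4+1+1, 3+2+1, 2+1+1+1+1 (459 of its 720 elements, about 64% of primes). None of the 22 primes tested shows any such pattern (for each of these groups the chance of that is below 10^-4), which rules them out. Hence G = S_3 x S_3 (6T9), of order 36.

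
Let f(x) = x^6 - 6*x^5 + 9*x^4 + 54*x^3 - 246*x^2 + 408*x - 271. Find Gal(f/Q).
A_4 (also written A4)

The polynomial f is an irreducible sextic over Q, so G = Gal(f/Q) is one of the 16 transitive subgroups 6T1, ..., 6T16 of S_6. The discriminant of f is 1323222688272384 = 36376128^2, a perfect square, so G is contained in A_6. The transitive groups of degree 6 contained in A_6 are: A_4 (6T4, order 12), S_4 (6T7, order 24), (C_3 x C_3) : C_4 (6T10, order 36), PSL(2,5) (6T12, order 60), A_6 (6T15, order 360). By Dedekind's theorem, for a prime p not dividing disc(f) the degrees of the irreducible factors of f mod p form the cycle type of an element of G. Factoring f modulo the 33 such primes p <= 149 (skipping 2, 3, which divide the discriminant), each new pattern first appears at: mod 5: f = (x^3 + x + 4)(x^3 + 4x^2 + 3x + 1), pattern 3+3; mod 17: f = (x + 7)(x + 16)(x^2 + x + 7)(x^2 + 4x + 9), pattern 2+2+1+1; mod 71: f = (x + 7)(x + 14)(x + 22)(x + 23)(x + 34)(x + 36), pattern 1+1+1+1+1+1. No other pattern occurs in this range, so the set of observed cycle types is {3+3, 2+2+1+1, 1+1+1+1+1+1}. The candidates containing elements of all these cycle types are A_4 (6T4) of order 12, S_4 (6T7) of order 24, (C_3 x C_3) : C_4 (6T10) of order 36, PSL(2,5) (6T12) of order 60, A_6 (6T15) of order 360; the others are excluded. The observed types are precisely the cycle types that occur in A_4 (6T4). Each of the other remaining candidates has further cycle types, and by the Chebotarev density theorem the matching factorization patterns would occur for a proportion of primes equal to their share of the group: S_4 (6T7) additionally contains elements of type 4+2 (6 of its 24 elements, about 25% of primes); (C_3 x C_3) : C_4 (6T10) additionally contains elements of type 4+2, 3+1+1+1 (22 of its 36 elements, about 61% of primes); PSL(2,5) (6T12) additionally contains elements of type 5+1 (24 of its 60 elements, about 40% of primes); A_6 (6T15) additionally contains elements of type 5+1, 4+2, 3+1+1+1 (274 of its 360 elements, about 76% of primes). None of the 33 primes tested shows any such pattern (for each of these groups the chance of that is below 10^-4), which rules them out. Hence G = A_4 (6T4), of order 12.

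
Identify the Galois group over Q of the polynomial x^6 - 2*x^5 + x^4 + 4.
6T13: (S_3 x S_3) : C_2

The polynomial f is an irreducible sextic over Q, so G = Gal(f/Q) is one of the 16 transitive subgroups 6T1, ..., 6T16 of S_6. The discriminant of f is -48037888, which is not a perfect square, so G is not contained in A_6. The transitive groups of degree 6 not contained in A_6 are: C_6 (6T1, order 6), S_3 (6T2, order 6), D_6 (6T3, order 12), C_3 x S_3 (6T5, order 18), A_4 x C_2 (6T6, order 24), S_4 (6T8, order 24), S_3 x S_3 (6T9, order 36), S_4 x C_2 (6T11, order 48), (S_3 x S_3) : C_2 (6T13, order 72), PGL(2,5) (6T14, order 120), S_6 (6T16, order 720). By Dedekind's theorem, for a prime p not dividing disc(f) the degrees of the irreducible factors of f mod p form the cycle type of an element of G. Factoring f modulo the 29 such primes p <= 113 (skipping 2, which divides the discriminant), each new pattern first appears at: mod 3: f = (x^6 + x^5 + x^4 + 1), pattern 6; mod 5: f = (x + 3)(x^2 + x + 2)(x^3 + 4x^2 + 4), pattern 3+2+1; mod 7: f = (x^2 + 2x + 5)(x^4 + 3x^3 + 4x^2 + 5x + 5), pattern 4+2; mod 17: f = (x^3 + 16x^2 + 8)(x^3 + 16x^2 + 9), pattern 3+3; mod 19: f = (x^2 + 7x + 3)(x^2 + 13x + 16)(x^2 + 16x + 8), pattern 2+2+2; mod 37: f = (x + 2)(x + 27)(x^2 + 9x + 16)(x^2 + 34x + 6), pattern 2+2+1+1; mod 41: f = (x + 7)(x + 36)(x + 38)(x^3 + 40x^2 + 18), pattern 3+1+1+1; mod 113: f = (x + 10)(x + 35)(x + 86)(x + 104)(x^2 + 102x + 110), pattern 2+1+1+1+1. No other pattern occurs in this range, so the set of observed cycle types is {6, 3+2+1, 4+2, 3+3, 2+2+2, 2+2+1+1, 3+1+1+1, 2+1+1+1+1}. The candidates containing elements of all these cycle types are (S_3 x S_3) : C_2 (6T13) of order 72, S_6 (6T16) of order 720; the others are excluded. The observed types are precisely the cycle types that occur in (S_3 x S_3) : C_2 (6T13) (apart from the identity). Each of the other remaining candidates has further cycle types, and by the Chebotarev density theorem the matching factorization patterns would occur for a proportion of primes equal to their share of the group: S_6 (6T16) additionally contains elements of type 5+1, 4+1+1 (234 of its 720 elements, about 32% of primes). None of the 29 primes tested shows any such pattern (for each of these groups the chance of that is below 10^-4), which rules them out. Hence G = (S_3 x S_3) : C_2 (6T13), of order 72.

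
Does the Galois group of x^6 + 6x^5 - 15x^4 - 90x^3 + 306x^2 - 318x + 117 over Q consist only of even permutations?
The polynomial is irreducible of degree 6 over Q. Its discriminant is -31321103260608, which is not a perfect square. A Galois group lies in the alternating group exactly when the discriminant is a square in Q, so the Galois group (PGL(2,5)) is not contained in A_6.

No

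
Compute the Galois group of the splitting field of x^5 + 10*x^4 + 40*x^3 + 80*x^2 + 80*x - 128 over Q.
F_20

The polynomial f is an irreducible quintic over Q, so G = Gal(f/Q) is a transitive subgroup of S_5: one of C_5 (5T1, order 5), D_5 (5T2, order 10), F_20 (5T3, order 20), A_5 (5T4, order 60) or S_5 (5T5, order 120). The discriminant of f is 2048000000000, which is not a perfect square, so G is not contained in A_5. The transitive groups of degree 5 not contained in A_5 are: F_20 (5T3, order 20), S_5 (5T5, order 120). By Dedekind's theorem, for a prime p not dividing disc(f) the degrees of the irreducible factors of f mod p form the cycle type of an element of G. Factoring f modulo the 18 such primes p <= 71 (skipping 2, 5, which divide the discriminant), each new pattern first appears at: mod 3: f = (x + 1)(x^4 + x^2 + x + 1), pattern 4+1; mod 11: f = (x^5 + 10x^4 + 7x^3 + 3x^2 + 3x + 4), pattern 5; mod 19: f = (x + 9)(x^2 + 7x + 2)(x^2 + 13x + 14), pattern 2+2+1; mod 31: f = (x + 5)(x + 8)(x + 14)(x + 19)(x + 26), pattern 1+1+1+1+1. No other pattern occurs in this range, so the set of observed cycle types is {4+1, 5, 2+2+1, 1+1+1+1+1}. The candidates containing elements of all these cycle types are F_20 (5T3) of order 20, S_5 (5T5) of order 120; the others are excluded. The observed types are precisely the cycle types that occur in F_20 (5T3). Each of the other remaining candidates has further cycle types, and by the Chebotarev density theorem the matching factorization patterns would occur for a proportion of primes equal to their share of the group: S_5 (5T5) additionally contains elements of type 3+2, 3+1+1, 2+1+1+1 (50 of its 120 elements, about 42% of primes). None of the 18 primes tested shows any such pattern (for each of these groups the chance of that is below 10^-4), which rules them out. Hence G = F_20 (5T3), of order 20.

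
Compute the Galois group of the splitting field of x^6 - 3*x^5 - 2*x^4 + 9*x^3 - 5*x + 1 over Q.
The polynomial f is an irreducible sextic over Q, so G = Gal(f/Q) is one of the 16 transitive subgroups 6T1, ..., 6T16 of S_6. The discriminant of f is 810448, which is not a perfect square, so G is not contained in A_6. The transitive groups of degree 6 not contained in A_6 are: C_6 (6T1, order 6), S_3 (6T2, order 6), D_6 (6T3, order 12), C_3 x S_3 (6T5, order 18), A_4 x C_2 (6T6, order 24), S_4 (6T8, order 24), S_3 x S_3 (6T9, order 36), S_4 x C_2 (6T11, order 48), (S_3 x S_3) : C_2 (6T13, order 72), PGL(2,5) (6T14, order 120), S_6 (6T16, order 720). By Dedekind's theorem, for a prime p not dividing disc(f) the degrees of the irreducible factors of f mod p form the cycle type of an element of G. Factoring f modulo the 23 such primes p <= 97 (skipping 2, 37, which divide the discriminant), each new pattern first appears at: mod 3: f = (x^3 + x^2 + 2)(x^3 + 2x^2 + 2x + 2), pattern 3+3; mod 5: f = (x^2 + 2)(x^2 + 3x + 3)(x^2 + 4x + 1), pattern 2+2+2; mod 67: f = (x + 2)(x + 18)(x + 30)(x + 36)(x + 48)(x + 64), pattern 1+1+1+1+1+1. No other pattern occurs in this range, so the set of observed cycle types is {3+3, 2+2+2, 1+1+1+1+1+1}. The candidates containing elements of all these cycle types are C_6 (6T1) of order 6, S_3 (6T2) of order 6, D_6 (6T3) of order 12, C_3 x S_3 (6T5) of order 18, A_4 x C_2 (6T6) of order 24, S_4 (6T8) of order 24, S_3 x S_3 (6T9) of order 36, S_4 x C_2 (6T11) of order 48, (S_3 x S_3) : C_2 (6T13) of order 72, PGL(2,5) (6T14) of order 120, S_6 (6T16) of order 720; the others are excluded. The observed types are precisely the cycle types that occur in S_3 (6T2). Each of the other remaining candidates has further cycle types, and by the Chebotarev density theorem the matching factorization patterns would occur for a proportion of primes equal to their share of the group: C_6 (6T1) additionally contains elements of type 6 (2 of its 6 elements, about 33% of primes); D_6 (6T3) additionally contains elements of type 6, 2+2+1+1 (5 of its 12 elements, about 42% of primes); C_3 x S_3 (6T5) additionally contains elements of type 6, 3+1+1+1 (10 of its 18 elements, about 56% of primes); A_4 x C_2 (6T6) additionally contains elements of type 6, 2+2+1+1, 2+1+1+1+1 (14 of its 24 elements, about 58% of primes); S_4 (6T8) additionally contains elements of type 4+1+1, 2+2+1+1 (9 of its 24 elements, about 38% of primes); S_3 x S_3 (6T9) additionally contains elements of type 6, 3+1+1+1, 2+2+1+1 (25 of its 36 elements, about 69% of primes); S_4 x C_2 (6T11) additionally contains elements of type 6, 4+2, 4+1+1, 2+2+1+1, 2+1+1+1+1 (32 of its 48 elements, about 67% of primes); (S_3 x S_3) : C_2 (6T13) additionally contains elements of type 6, 4+2, 3+2+1, 3+1+1+1, 2+2+1+1, 2+1+1+1+1 (61 of its 72 elements, about 85% of primes); PGL(2,5) (6T14) additionally contains elements of type 6, 5+1, 4+1+1, 2+2+1+1 (89 of its 120 elements, about 74% of primes); S_6 (6T16) additionally contains elements of type 6, 5+1, 4+2, 4+1+1, 3+2+1, 3+1+1+1, 2+2+1+1, 2+1+1+1+1 (664 of its 720 elements, about 92% of primes). None of the 23 primes tested shows any such pattern (for each of these groups the chance of that is below 10^-4), which rules them out. Hence G = S_3 (6T2), of order 6.

S_3, S_3 acting on 6 points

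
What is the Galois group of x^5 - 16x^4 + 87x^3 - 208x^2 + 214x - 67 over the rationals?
The polynomial f is an irreducible quintic over Q, so G = Gal(f/Q) is a transitive subgroup of S_5: one of C_5 (5T1, order 5), D_5 (5T2, order 10), F_20 (5T3, order 20), A_5 (5T4, order 60) or S_5 (5T5, order 120). The discriminant of f is 14641 = 121^2, a perfect square, so G is contained in A_5. The transitive groups of degree 5 contained in A_5 are: C_5 (5T1, order 5), D_5 (5T2, order 10), A_5 (5T4, order 60). By Dedekind's theorem, for a prime p not dividing disc(f) the degrees of the irreducible factors of f mod p form the cycle type of an element of G. Factoring f modulo the 14 such primes p <= 47 (skipping 11, which divides the discriminant), each new pattern first appears at: mod 2: f = (x^5 + x^3 + 1), pattern 5; mod 23: f = (x + 5)(x + 6)(x + 12)(x + 14)(x + 16), pattern 1+1+1+1+1. No other pattern occurs in this range, so the set of observed cycle types is {5, 1+1+1+1+1}. The candidates containing elements of all these cycle types are C_5 (5T1) of order 5, D_5 (5T2) of order 10, A_5 (5T4) of order 60; the others are excluded. The observed types are precisely the cycle types that occur in C_5 (5T1). Each of the other remaining candidates has further cycle types, and by the Chebotarev density theorem the matching factorization patterns would occur for a proportion of primes equal to their share of the group: D_5 (5T2) additionally contains elements of type 2+2+1 (5 of its 10 elements, about 50% of primes); A_5 (5T4) additionally contains elements of type 3+1+1, 2+2+1 (35 of its 60 elements, about 58% of primes). None of the 14 primes tested shows any such pattern (for each of these groups the chance of that is below 10^-4), which rules them out. Hence G = C_5 (5T1), of order 5.

C_5 (order 5)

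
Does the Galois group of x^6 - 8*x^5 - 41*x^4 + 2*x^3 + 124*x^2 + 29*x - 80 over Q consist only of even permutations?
Yes

The polynomial is irreducible of degree 6 over Q. Its discriminant is 1770264843169 = 1330513^2, a perfect square. A Galois group lies in the alternating group exactly when the discriminant is a square in Q, so the Galois group (PSL(2,5)) is contained in A_6.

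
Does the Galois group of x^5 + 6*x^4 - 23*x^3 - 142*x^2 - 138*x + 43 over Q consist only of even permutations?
The polynomial is irreducible of degree 5 over Q. Its discriminant is 2602714303849 = 1613293^2, a perfect square. A Galois group lies in the alternating group exactly when the discriminant is a square in Q, so the Galois group (C_5) is contained in A_5.

Yes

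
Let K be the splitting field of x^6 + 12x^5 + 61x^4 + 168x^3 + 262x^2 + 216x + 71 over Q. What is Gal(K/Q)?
A_4

The polynomial f is an irreducible sextic over Q, so G = Gal(f/Q) is one of the 16 transitive subgroups 6T1, ..., 6T16 of S_6. The discriminant of f is 153664 = 392^2, a perfect square, so G is contained in A_6. The transitive groups of degree 6 contained in A_6 are: A_4 (6T4, order 12), S_4 (6T7, order 24), (C_3 x C_3) : C_4 (6T10, order 36), PSL(2,5) (6T12, order 60), A_6 (6T15, order 360). By Dedekind's theorem, for a prime p not dividing disc(f) the degrees of the irreducible factors of f mod p form the cycle type of an element of G. Factoring f modulo the 33 such primes p <= 149 (skipping 2, 7, which divide the discriminant), each new pattern first appears at: mod 3: f = (x^3 + 2x + 1)(x^3 + 2x + 2), pattern 3+3; mod 13: f = (x + 8)(x + 9)(x^2 + 4x + 9)(x^2 + 4x + 10), pattern 2+2+1+1. No other pattern occurs in this range, so the set of observed cycle types is {3+3, 2+2+1+1}. The candidates containing elements of all these cycle types are A_4 (6T4) of order 12, S_4 (6T7) of order 24, (C_3 x C_3) : C_4 (6T10) of order 36, PSL(2,5) (6T12) of order 60, A_6 (6T15) of order 360; the others are excluded. The observed types are precisely the cycle types that occur in A_4 (6T4) (apart from the identity). Each of the other remaining candidates has further cycle types, and by the Chebotarev density theorem the matching factorization patterns would occur for a proportion of primes equal to their share of the group: S_4 (6T7) additionally contains elements of type 4+2 (6 of its 24 elements, about 25% of primes); (C_3 x C_3) : C_4 (6T10) additionally contains elements of type 4+2, 3+1+1+1 (22 of its 36 elements, about 61% of primes); PSL(2,5) (6T12) additionally contains elements of type 5+1 (24 of its 60 elements, about 40% of primes); A_6 (6T15) additionally contains elements of type 5+1, 4+2, 3+1+1+1 (274 of its 360 elements, about 76% of primes). None of the 33 primes tested shows any such pattern (for each of these groups the chance of that is below 10^-4), which rules them out. Hence G = A_4 (6T4), of order 12.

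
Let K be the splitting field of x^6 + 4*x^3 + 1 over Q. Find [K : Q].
The degree of the splitting field over Q equals the order of the Galois group, so first determine the group. The polynomial f is an irreducible sextic over Q, so G = Gal(f/Q) is one of the 16 transitive subgroups 6T1, ..., 6T16 of S_6. The discriminant of f is 1259712, which is not a perfect square, so G is not contained in A_6. The transitive groups of degree 6 not contained in A_6 are: C_6 (6T1, order 6), S_3 (6T2, order 6), D_6 (6T3, order 12), C_3 x S_3 (6T5, order 18), A_4 x C_2 (6T6, order 24), S_4 (6T8, order 24), S_3 x S_3 (6T9, order 36), S_4 x C_2 (6T11, order 48), (S_3 x S_3) : C_2 (6T13, order 72), PGL(2,5) (6T14, order 120), S_6 (6T16, order 720). By Dedekind's theorem, for a prime p not dividing disc(f) the degrees of the irreducible factors of f mod p form the cycle type of an element of G. Factoring f modulo the 79 such primes p <= 419 (skipping 2, 3, which divide the discriminant), each new pattern first appears at: mod 5: f = (x^6 + 4x^3 + 1), pattern 6; mod 7: f = (x^2 + 3x + 1)(x^2 + 5x + 2)(x^2 + 6x + 4), pattern 2+2+2; mod 11: f = (x + 2)(x + 6)(x^2 + 5x + 3)(x^2 + 9x + 4), pattern 2+2+1+1; mod 13: f = (x^3 + 6)(x^3 + 11), pattern 3+3; mod 97: f = (x + 18)(x + 27)(x + 31)(x + 48)(x + 72)(x + 95), pattern 1+1+1+1+1+1. No other pattern occurs in this range, so the set of observed cycle types is {6, 2+2+2, 2+2+1+1, 3+3, 1+1+1+1+1+1}. The candidates containing elements of all these cycle types are D_6 (6T3) of order 12, A_4 x C_2 (6T6) of order 24, S_3 x S_3 (6T9) of order 36, S_4 x C_2 (6T11) of order 48, (S_3 x S_3) : C_2 (6T13) of order 72, PGL(2,5) (6T14) of order 120, S_6 (6T16) of order 720; the others are excluded. The observed types are precisely the cycle types that occur in D_6 (6T3). Each of the other remaining candidates has further cycle types, and by the Chebotarev density theorem the matching factorization patterns would occur for a proportion of primes equal to their share of the group: A_4 x C_2 (6T6) additionally contains elements of type 2+1+1+1+1 (3 of its 24 elements, about 12% of primes); S_3 x S_3 (6T9) additionally contains elements of type 3+1+1+1 (4 of its 36 elements, about 11% of primes); S_4 x C_2 (6T11) additionally contains elements of type 4+2, 4+1+1, 2+1+1+1+1 (15 of its 48 elements, about 31% of primes); (S_3 x S_3) : C_2 (6T13) additionally contains elements of type 4+2, 3+2+1, 3+1+1+1, 2+1+1+1+1 (40 of its 72 elements, about 56% of primes); PGL(2,5) (6T14) additionally contains elements of type 5+1, 4+1+1 (54 of its 120 elements, about 45% of primes); S_6 (6T16) additionally contains elements of type 5+1, 4+2, 4+1+1, 3+2+1, 3+1+1+1, 2+1+1+1+1 (499 of its 720 elements, about 69% of primes). None of the 79 primes tested shows any such pattern (for each of these groups the chance of that is below 10^-4), which rules them out. Hence G = D_6 (6T3), of order 12. The Galois group D_6 (6T3) has order 12, so the splitting field has degree 12 over Q.

12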